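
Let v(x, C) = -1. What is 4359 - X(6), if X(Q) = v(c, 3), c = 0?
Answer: 4360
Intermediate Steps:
X(Q) = -1
4359 - X(6) = 4359 - 1*(-1) = 4359 + 1 = 4360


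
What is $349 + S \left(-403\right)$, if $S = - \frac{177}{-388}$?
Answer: $\frac{64081}{388} \approx 165.16$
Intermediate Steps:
$S = \frac{177}{388}$ ($S = \left(-177\right) \left(- \frac{1}{388}\right) = \frac{177}{388} \approx 0.45619$)
$349 + S \left(-403\right) = 349 + \frac{177}{388} \left(-403\right) = 349 - \frac{71331}{388} = \frac{64081}{388}$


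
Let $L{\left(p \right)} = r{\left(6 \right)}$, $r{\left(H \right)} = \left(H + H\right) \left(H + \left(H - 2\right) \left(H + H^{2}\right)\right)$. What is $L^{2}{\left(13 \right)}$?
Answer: $4359744$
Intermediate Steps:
$r{\left(H \right)} = 2 H \left(H + \left(-2 + H\right) \left(H + H^{2}\right)\right)$
$L{\left(p \right)} = 2088$ ($L{\left(p \right)} = 2 \cdot 6^{2} \left(-1 + 6^{2} - 6\right) = 2 \cdot 36 \left(-1 + 36 - 6\right) = 2 \cdot 36 \cdot 29 = 2088$)
$L^{2}{\left(13 \right)} = 2088^{2} = 4359744$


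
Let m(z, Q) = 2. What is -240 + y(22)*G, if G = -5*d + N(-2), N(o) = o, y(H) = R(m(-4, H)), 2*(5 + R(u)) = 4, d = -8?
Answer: -354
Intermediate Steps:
R(u) = -3 (R(u) = -5 + (½)*4 = -5 + 2 = -3)
y(H) = -3
G = 38 (G = -5*(-8) - 2 = 40 - 2 = 38)
-240 + y(22)*G = -240 - 3*38 = -240 - 114 = -354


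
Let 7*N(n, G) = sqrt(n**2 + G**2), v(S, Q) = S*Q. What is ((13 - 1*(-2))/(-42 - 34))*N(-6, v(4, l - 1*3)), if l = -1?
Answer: -15*sqrt(73)/266 ≈ -0.48180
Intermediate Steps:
v(S, Q) = Q*S
N(n, G) = sqrt(G**2 + n**2)/7 (N(n, G) = sqrt(n**2 + G**2)/7 = sqrt(G**2 + n**2)/7)
((13 - 1*(-2))/(-42 - 34))*N(-6, v(4, l - 1*3)) = ((13 - 1*(-2))/(-42 - 34))*(sqrt(((-1 - 1*3)*4)**2 + (-6)**2)/7) = ((13 + 2)/(-76))*(sqrt(((-1 - 3)*4)**2 + 36)/7) = (-1/76*15)*(sqrt((-4*4)**2 + 36)/7) = -15*sqrt((-16)**2 + 36)/532 = -15*sqrt(256 + 36)/532 = -15*sqrt(292)/532 = -15*2*sqrt(73)/532 = -15*sqrt(73)/266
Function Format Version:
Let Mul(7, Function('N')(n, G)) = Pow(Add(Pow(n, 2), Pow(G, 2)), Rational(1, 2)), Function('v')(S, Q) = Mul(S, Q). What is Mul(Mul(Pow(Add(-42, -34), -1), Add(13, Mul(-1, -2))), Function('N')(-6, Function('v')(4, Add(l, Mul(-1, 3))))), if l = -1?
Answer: Mul(Rational(-15, 266), Pow(73, Rational(1, 2))) ≈ -0.48180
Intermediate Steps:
Function('v')(S, Q) = Mul(Q, S)
Function('N')(n, G) = Mul(Rational(1, 7), Pow(Add(Pow(G, 2), Pow(n, 2)), Rational(1, 2))) (Function('N')(n, G) = Mul(Rational(1, 7), Pow(Add(Pow(n, 2), Pow(G, 2)), Rational(1, 2))) = Mul(Rational(1, 7), Pow(Add(Pow(G, 2), Pow(n, 2)), Rational(1, 2))))
Mul(Mul(Pow(Add(-42, -34), -1), Add(13, Mul(-1, -2))), Function('N')(-6, Function('v')(4, Add(l, Mul(-1, 3))))) = Mul(Mul(Pow(Add(-42, -34), -1), Add(13, Mul(-1, -2))), Mul(Rational(1, 7), Pow(Add(Pow(Mul(Add(-1, Mul(-1, 3)), 4), 2), Pow(-6, 2)), Rational(1, 2)))) = Mul(Mul(Pow(-76, -1), Add(13, 2)), Mul(Rational(1, 7), Pow(Add(Pow(Mul(Add(-1, -3), 4), 2), 36), Rational(1, 2)))) = Mul(Mul(Rational(-1, 76), 15), Mul(Rational(1, 7), Pow(Add(Pow(Mul(-4, 4), 2), 36), Rational(1, 2)))) = Mul(Rational(-15, 76), Mul(Rational(1, 7), Pow(Add(Pow(-16, 2), 36), Rational(1, 2)))) = Mul(Rational(-15, 76), Mul(Rational(1, 7), Pow(Add(256, 36), Rational(1, 2)))) = Mul(Rational(-15, 76), Mul(Rational(1, 7), Pow(292, Rational(1, 2)))) = Mul(Rational(-15, 76), Mul(Rational(1, 7), Mul(2, Pow(73, Rational(1, 2))))) = Mul(Rational(-15, 76), Mul(Rational(2, 7), Pow(73, Rational(1, 2)))) = Mul(Rational(-15, 266), Pow(73, Rational(1, 2)))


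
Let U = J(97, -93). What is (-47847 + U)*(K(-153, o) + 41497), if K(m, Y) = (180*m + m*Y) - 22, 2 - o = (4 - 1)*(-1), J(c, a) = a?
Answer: -631369800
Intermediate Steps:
U = -93
o = 5 (o = 2 - (4 - 1)*(-1) = 2 - 3*(-1) = 2 - 1*(-3) = 2 + 3 = 5)
K(m, Y) = -22 + 180*m + Y*m (K(m, Y) = (180*m + Y*m) - 22 = -22 + 180*m + Y*m)
(-47847 + U)*(K(-153, o) + 41497) = (-47847 - 93)*((-22 + 180*(-153) + 5*(-153)) + 41497) = -47940*((-22 - 27540 - 765) + 41497) = -47940*(-28327 + 41497) = -47940*13170 = -631369800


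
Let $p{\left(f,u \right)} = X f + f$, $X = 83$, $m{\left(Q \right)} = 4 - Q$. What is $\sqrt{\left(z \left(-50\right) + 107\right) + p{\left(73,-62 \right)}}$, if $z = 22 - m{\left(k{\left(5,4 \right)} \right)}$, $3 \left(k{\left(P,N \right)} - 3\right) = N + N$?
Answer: $\frac{\sqrt{45501}}{3} \approx 71.103$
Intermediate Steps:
$k{\left(P,N \right)} = 3 + \frac{2 N}{3}$ ($k{\left(P,N \right)} = 3 + \frac{N + N}{3} = 3 + \frac{2 N}{3}$)
$z = \frac{71}{3}$ ($z = 22 - \left(4 - \left(3 + \frac{2}{3} \cdot 4\right)\right) = 22 - \left(4 - \left(3 + \frac{8}{3}\right)\right) = 22 - \left(4 - \frac{17}{3}\right) = 22 - - \frac{5}{3} = 22 + \frac{5}{3} = \frac{71}{3} \approx 23.667$)
$p{\left(f,u \right)} = 84 f$ ($p{\left(f,u \right)} = 83 f + f = 84 f$)
$\sqrt{\left(z \left(-50\right) + 107\right) + p{\left(73,-62 \right)}} = \sqrt{\left(\frac{71}{3} \left(-50\right) + 107\right) + 84 \cdot 73} = \sqrt{\left(- \frac{3550}{3} + 107\right) + 6132} = \sqrt{- \frac{3229}{3} + 6132} = \sqrt{\frac{15167}{3}} = \frac{\sqrt{45501}}{3}$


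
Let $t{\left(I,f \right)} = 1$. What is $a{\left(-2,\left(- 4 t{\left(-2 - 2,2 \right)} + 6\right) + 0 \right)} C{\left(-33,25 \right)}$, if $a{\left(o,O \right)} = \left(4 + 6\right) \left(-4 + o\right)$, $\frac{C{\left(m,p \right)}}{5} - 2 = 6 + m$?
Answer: $7500$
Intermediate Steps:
$C{\left(m,p \right)} = 40 + 5 m$ ($C{\left(m,p \right)} = 10 + 5 \left(6 + m\right) = 10 + \left(30 + 5 m\right) = 40 + 5 m$)
$a{\left(o,O \right)} = -40 + 10 o$ ($a{\left(o,O \right)} = 10 \left(-4 + o\right) = -40 + 10 o$)
$a{\left(-2,\left(- 4 t{\left(-2 - 2,2 \right)} + 6\right) + 0 \right)} C{\left(-33,25 \right)} = \left(-40 + 10 \left(-2\right)\right) \left(40 + 5 \left(-33\right)\right) = \left(-40 - 20\right) \left(40 - 165\right) = \left(-60\right) \left(-125\right) = 7500$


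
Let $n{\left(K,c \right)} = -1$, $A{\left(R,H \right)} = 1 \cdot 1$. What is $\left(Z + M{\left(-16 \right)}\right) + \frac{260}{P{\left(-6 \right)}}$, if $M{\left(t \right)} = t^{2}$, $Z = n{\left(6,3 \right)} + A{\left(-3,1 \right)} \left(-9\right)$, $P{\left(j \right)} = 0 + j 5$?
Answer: $\frac{712}{3} \approx 237.33$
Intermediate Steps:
$A{\left(R,H \right)} = 1$
$P{\left(j \right)} = 5 j$ ($P{\left(j \right)} = 0 + 5 j = 5 j$)
$Z = -10$ ($Z = -1 + 1 \left(-9\right) = -1 - 9 = -10$)
$\left(Z + M{\left(-16 \right)}\right) + \frac{260}{P{\left(-6 \right)}} = \left(-10 + \left(-16\right)^{2}\right) + \frac{260}{5 \left(-6\right)} = \left(-10 + 256\right) + \frac{260}{-30} = 246 + 260 \left(- \frac{1}{30}\right) = 246 - \frac{26}{3} = \frac{712}{3}$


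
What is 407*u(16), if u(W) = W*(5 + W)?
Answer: 136752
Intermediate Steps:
407*u(16) = 407*(16*(5 + 16)) = 407*(16*21) = 407*336 = 136752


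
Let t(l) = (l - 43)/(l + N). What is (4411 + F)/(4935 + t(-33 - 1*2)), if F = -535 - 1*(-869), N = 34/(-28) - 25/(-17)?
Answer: 39236405/40826079 ≈ 0.96106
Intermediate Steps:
N = 61/238 (N = 34*(-1/28) - 25*(-1/17) = -17/14 + 25/17 = 61/238 ≈ 0.25630)
F = 334 (F = -535 + 869 = 334)
t(l) = (-43 + l)/(61/238 + l) (t(l) = (l - 43)/(l + 61/238) = (-43 + l)/(61/238 + l))
(4411 + F)/(4935 + t(-33 - 1*2)) = (4411 + 334)/(4935 + 238*(-43 + (-33 - 1*2))/(61 + 238*(-33 - 1*2))) = 4745/(4935 + 238*(-43 + (-33 - 2))/(61 + 238*(-33 - 2))) = 4745/(4935 + 238*(-43 - 35)/(61 + 238*(-35))) = 4745/(4935 + 238*(-78)/(61 - 8330)) = 4745/(4935 + 238*(-78)/(-8269)) = 4745/(4935 + 238*(-1/8269)*(-78)) = 4745/(4935 + 18564/8269) = 4745/(40826079/8269) = 4745*(8269/40826079) = 39236405/40826079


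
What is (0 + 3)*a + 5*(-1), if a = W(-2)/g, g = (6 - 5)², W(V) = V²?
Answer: 7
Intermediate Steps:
g = 1 (g = 1² = 1)
a = 4 (a = (-2)²/1 = 1*4 = 4)
(0 + 3)*a + 5*(-1) = (0 + 3)*4 + 5*(-1) = 3*4 - 5 = 12 - 5 = 7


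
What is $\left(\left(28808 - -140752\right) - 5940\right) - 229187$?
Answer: $-65567$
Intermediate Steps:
$\left(\left(28808 - -140752\right) - 5940\right) - 229187 = \left(\left(28808 + 140752\right) - 5940\right) - 229187 = \left(169560 - 5940\right) - 229187 = 163620 - 229187 = -65567$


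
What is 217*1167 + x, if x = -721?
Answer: 252518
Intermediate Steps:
217*1167 + x = 217*1167 - 721 = 253239 - 721 = 252518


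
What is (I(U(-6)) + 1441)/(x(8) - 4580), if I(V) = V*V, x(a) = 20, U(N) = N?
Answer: -1477/4560 ≈ -0.32390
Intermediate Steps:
I(V) = V**2
(I(U(-6)) + 1441)/(x(8) - 4580) = ((-6)**2 + 1441)/(20 - 4580) = (36 + 1441)/(-4560) = 1477*(-1/4560) = -1477/4560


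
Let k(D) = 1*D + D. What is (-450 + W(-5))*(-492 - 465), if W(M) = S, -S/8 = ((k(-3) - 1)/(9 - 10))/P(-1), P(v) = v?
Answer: 377058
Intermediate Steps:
k(D) = 2*D (k(D) = D + D = 2*D)
S = 56 (S = -8*(2*(-3) - 1)/(9 - 10)/(-1) = -8*(-6 - 1)/(-1)*(-1) = -8*(-7*(-1))*(-1) = -56*(-1) = -8*(-7) = 56)
W(M) = 56
(-450 + W(-5))*(-492 - 465) = (-450 + 56)*(-492 - 465) = -394*(-957) = 377058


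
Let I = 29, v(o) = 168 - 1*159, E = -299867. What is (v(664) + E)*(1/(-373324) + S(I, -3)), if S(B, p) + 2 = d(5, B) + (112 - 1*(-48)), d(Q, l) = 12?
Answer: -9515255829391/186662 ≈ -5.0976e+7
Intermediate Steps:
v(o) = 9 (v(o) = 168 - 159 = 9)
S(B, p) = 170 (S(B, p) = -2 + (12 + (112 - 1*(-48))) = -2 + (12 + (112 + 48)) = -2 + (12 + 160) = -2 + 172 = 170)
(v(664) + E)*(1/(-373324) + S(I, -3)) = (9 - 299867)*(1/(-373324) + 170) = -299858*(-1/373324 + 170) = -299858*63465079/373324 = -9515255829391/186662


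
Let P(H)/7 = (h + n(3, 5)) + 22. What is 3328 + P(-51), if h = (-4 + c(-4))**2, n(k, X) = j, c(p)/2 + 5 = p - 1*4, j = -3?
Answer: 9761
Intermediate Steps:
c(p) = -18 + 2*p (c(p) = -10 + 2*(p - 1*4) = -10 + 2*(p - 4) = -10 + 2*(-4 + p) = -10 + (-8 + 2*p) = -18 + 2*p)
n(k, X) = -3
h = 900 (h = (-4 + (-18 + 2*(-4)))**2 = (-4 + (-18 - 8))**2 = (-4 - 26)**2 = (-30)**2 = 900)
P(H) = 6433 (P(H) = 7*((900 - 3) + 22) = 7*(897 + 22) = 7*919 = 6433)
3328 + P(-51) = 3328 + 6433 = 9761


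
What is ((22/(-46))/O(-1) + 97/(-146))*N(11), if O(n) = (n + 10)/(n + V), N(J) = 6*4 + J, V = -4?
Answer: -421715/30222 ≈ -13.954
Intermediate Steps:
N(J) = 24 + J
O(n) = (10 + n)/(-4 + n) (O(n) = (n + 10)/(n - 4) = (10 + n)/(-4 + n))
((22/(-46))/O(-1) + 97/(-146))*N(11) = ((22/(-46))/(((10 - 1)/(-4 - 1))) + 97/(-146))*(24 + 11) = ((22*(-1/46))/((9/(-5))) + 97*(-1/146))*35 = (-11/(23*((-1/5*9))) - 97/146)*35 = (-11/(23*(-9/5)) - 97/146)*35 = (-11/23*(-5/9) - 97/146)*35 = (55/207 - 97/146)*35 = -12049/30222*35 = -421715/30222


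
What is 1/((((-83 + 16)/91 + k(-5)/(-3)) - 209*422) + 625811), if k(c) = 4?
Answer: 273/146767784 ≈ 1.8601e-6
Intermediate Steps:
1/((((-83 + 16)/91 + k(-5)/(-3)) - 209*422) + 625811) = 1/((((-83 + 16)/91 + 4/(-3)) - 209*422) + 625811) = 1/(((-67*1/91 + 4*(-⅓)) - 88198) + 625811) = 1/(((-67/91 - 4/3) - 88198) + 625811) = 1/((-565/273 - 88198) + 625811) = 1/(-24078619/273 + 625811) = 1/(146767784/273) = 273/146767784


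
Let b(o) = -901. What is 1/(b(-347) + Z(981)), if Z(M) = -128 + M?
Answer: -1/48 ≈ -0.020833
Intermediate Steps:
1/(b(-347) + Z(981)) = 1/(-901 + (-128 + 981)) = 1/(-901 + 853) = 1/(-48) = -1/48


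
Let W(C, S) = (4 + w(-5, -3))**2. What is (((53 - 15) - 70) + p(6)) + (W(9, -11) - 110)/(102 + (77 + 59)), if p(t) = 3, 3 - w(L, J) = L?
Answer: -202/7 ≈ -28.857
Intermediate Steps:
w(L, J) = 3 - L
W(C, S) = 144 (W(C, S) = (4 + (3 - 1*(-5)))**2 = (4 + (3 + 5))**2 = (4 + 8)**2 = 12**2 = 144)
(((53 - 15) - 70) + p(6)) + (W(9, -11) - 110)/(102 + (77 + 59)) = (((53 - 15) - 70) + 3) + (144 - 110)/(102 + (77 + 59)) = ((38 - 70) + 3) + 34/(102 + 136) = (-32 + 3) + 34/238 = -29 + 34*(1/238) = -29 + 1/7 = -202/7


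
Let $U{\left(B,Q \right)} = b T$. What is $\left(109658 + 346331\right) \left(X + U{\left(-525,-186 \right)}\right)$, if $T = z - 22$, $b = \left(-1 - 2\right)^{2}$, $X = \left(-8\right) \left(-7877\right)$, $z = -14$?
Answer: $28586862388$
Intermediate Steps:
$X = 63016$
$b = 9$ ($b = \left(-3\right)^{2} = 9$)
$T = -36$ ($T = -14 - 22 = -36$)
$U{\left(B,Q \right)} = -324$ ($U{\left(B,Q \right)} = 9 \left(-36\right) = -324$)
$\left(109658 + 346331\right) \left(X + U{\left(-525,-186 \right)}\right) = \left(109658 + 346331\right) \left(63016 - 324\right) = 455989 \cdot 62692 = 28586862388$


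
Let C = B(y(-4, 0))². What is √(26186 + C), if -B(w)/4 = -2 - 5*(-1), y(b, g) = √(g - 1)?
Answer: √26330 ≈ 162.27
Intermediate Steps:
y(b, g) = √(-1 + g)
B(w) = -12 (B(w) = -4*(-2 - 5*(-1)) = -4*(-2 + 5) = -4*3 = -12)
C = 144 (C = (-12)² = 144)
√(26186 + C) = √(26186 + 144) = √26330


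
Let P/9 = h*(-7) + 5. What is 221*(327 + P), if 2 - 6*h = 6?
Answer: 91494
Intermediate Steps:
h = -2/3 (h = 1/3 - 1/6*6 = 1/3 - 1 = -2/3 ≈ -0.66667)
P = 87 (P = 9*(-2/3*(-7) + 5) = 9*(14/3 + 5) = 9*(29/3) = 87)
221*(327 + P) = 221*(327 + 87) = 221*414 = 91494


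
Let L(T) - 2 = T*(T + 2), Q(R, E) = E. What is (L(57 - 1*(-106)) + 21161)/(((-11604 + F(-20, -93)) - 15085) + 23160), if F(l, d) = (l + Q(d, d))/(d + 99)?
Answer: -288348/21287 ≈ -13.546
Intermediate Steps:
F(l, d) = (d + l)/(99 + d) (F(l, d) = (l + d)/(d + 99) = (d + l)/(99 + d))
L(T) = 2 + T*(2 + T) (L(T) = 2 + T*(T + 2) = 2 + T*(2 + T))
(L(57 - 1*(-106)) + 21161)/(((-11604 + F(-20, -93)) - 15085) + 23160) = ((2 + (57 - 1*(-106))² + 2*(57 - 1*(-106))) + 21161)/(((-11604 + (-93 - 20)/(99 - 93)) - 15085) + 23160) = ((2 + (57 + 106)² + 2*(57 + 106)) + 21161)/(((-11604 - 113/6) - 15085) + 23160) = ((2 + 163² + 2*163) + 21161)/(((-11604 + (⅙)*(-113)) - 15085) + 23160) = ((2 + 26569 + 326) + 21161)/(((-11604 - 113/6) - 15085) + 23160) = (26897 + 21161)/((-69737/6 - 15085) + 23160) = 48058/(-160247/6 + 23160) = 48058/(-21287/6) = 48058*(-6/21287) = -288348/21287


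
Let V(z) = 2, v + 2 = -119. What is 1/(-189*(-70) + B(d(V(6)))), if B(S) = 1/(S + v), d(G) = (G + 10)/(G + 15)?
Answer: 2045/27055333 ≈ 7.5586e-5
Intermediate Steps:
v = -121 (v = -2 - 119 = -121)
d(G) = (10 + G)/(15 + G)
B(S) = 1/(-121 + S) (B(S) = 1/(S - 121) = 1/(-121 + S))
1/(-189*(-70) + B(d(V(6)))) = 1/(-189*(-70) + 1/(-121 + (10 + 2)/(15 + 2))) = 1/(13230 + 1/(-121 + 12/17)) = 1/(13230 + 1/(-2045/17)) = 1/(13230 - 17/2045) = 1/(27055333/2045) = 2045/27055333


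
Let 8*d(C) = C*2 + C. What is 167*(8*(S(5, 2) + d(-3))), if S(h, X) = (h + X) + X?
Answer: 10521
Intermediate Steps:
S(h, X) = h + 2*X (S(h, X) = (X + h) + X = h + 2*X)
d(C) = 3*C/8 (d(C) = (C*2 + C)/8 = (2*C + C)/8 = (3*C)/8 = 3*C/8)
167*(8*(S(5, 2) + d(-3))) = 167*(8*((5 + 2*2) + (3/8)*(-3))) = 167*(8*((5 + 4) - 9/8)) = 167*(8*(9 - 9/8)) = 167*(8*(63/8)) = 167*63 = 10521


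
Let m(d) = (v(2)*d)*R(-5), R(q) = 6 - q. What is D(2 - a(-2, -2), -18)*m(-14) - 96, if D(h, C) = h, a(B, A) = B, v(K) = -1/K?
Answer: 212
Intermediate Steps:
m(d) = -11*d/2 (m(d) = ((-1/2)*d)*(6 - 1*(-5)) = ((-1*½)*d)*(6 + 5) = -d/2*11 = -11*d/2)
D(2 - a(-2, -2), -18)*m(-14) - 96 = (2 - 1*(-2))*(-11/2*(-14)) - 96 = (2 + 2)*77 - 96 = 4*77 - 96 = 308 - 96 = 212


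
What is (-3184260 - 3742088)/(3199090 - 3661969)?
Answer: 6926348/462879 ≈ 14.964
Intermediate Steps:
(-3184260 - 3742088)/(3199090 - 3661969) = -6926348/(-462879) = -6926348*(-1/462879) = 6926348/462879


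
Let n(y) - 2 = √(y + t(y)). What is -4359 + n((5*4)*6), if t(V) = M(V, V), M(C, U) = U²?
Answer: -4357 + 22*√30 ≈ -4236.5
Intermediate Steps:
t(V) = V²
n(y) = 2 + √(y + y²)
-4359 + n((5*4)*6) = -4359 + (2 + √(((5*4)*6)*(1 + (5*4)*6))) = -4359 + (2 + √((20*6)*(1 + 20*6))) = -4359 + (2 + √(120*(1 + 120))) = -4359 + (2 + √(120*121)) = -4359 + (2 + √14520) = -4359 + (2 + 22*√30) = -4357 + 22*√30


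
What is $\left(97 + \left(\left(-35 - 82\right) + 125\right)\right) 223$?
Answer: $23415$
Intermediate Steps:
$\left(97 + \left(\left(-35 - 82\right) + 125\right)\right) 223 = \left(97 + \left(-117 + 125\right)\right) 223 = \left(97 + 8\right) 223 = 105 \cdot 223 = 23415$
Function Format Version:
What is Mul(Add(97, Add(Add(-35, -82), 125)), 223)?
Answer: 23415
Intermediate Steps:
Mul(Add(97, Add(Add(-35, -82), 125)), 223) = Mul(Add(97, Add(-117, 125)), 223) = Mul(Add(97, 8), 223) = Mul(105, 223) = 23415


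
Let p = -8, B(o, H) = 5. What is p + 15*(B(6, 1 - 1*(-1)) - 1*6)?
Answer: -23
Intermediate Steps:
p + 15*(B(6, 1 - 1*(-1)) - 1*6) = -8 + 15*(5 - 1*6) = -8 + 15*(5 - 6) = -8 + 15*(-1) = -8 - 15 = -23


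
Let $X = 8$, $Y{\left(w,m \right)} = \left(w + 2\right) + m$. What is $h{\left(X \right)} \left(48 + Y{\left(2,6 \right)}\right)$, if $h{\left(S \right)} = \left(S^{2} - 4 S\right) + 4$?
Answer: $2088$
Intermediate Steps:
$Y{\left(w,m \right)} = 2 + m + w$ ($Y{\left(w,m \right)} = \left(2 + w\right) + m = 2 + m + w$)
$h{\left(S \right)} = 4 + S^{2} - 4 S$
$h{\left(X \right)} \left(48 + Y{\left(2,6 \right)}\right) = \left(4 + 8^{2} - 32\right) \left(48 + \left(2 + 6 + 2\right)\right) = \left(4 + 64 - 32\right) \left(48 + 10\right) = 36 \cdot 58 = 2088$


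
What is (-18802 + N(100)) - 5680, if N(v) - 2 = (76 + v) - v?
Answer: -24404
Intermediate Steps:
N(v) = 78 (N(v) = 2 + ((76 + v) - v) = 2 + 76 = 78)
(-18802 + N(100)) - 5680 = (-18802 + 78) - 5680 = -18724 - 5680 = -24404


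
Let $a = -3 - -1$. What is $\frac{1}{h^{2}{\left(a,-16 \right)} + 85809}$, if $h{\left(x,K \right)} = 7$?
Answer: $\frac{1}{85858} \approx 1.1647 \cdot 10^{-5}$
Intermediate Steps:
$a = -2$ ($a = -3 + 1 = -2$)
$\frac{1}{h^{2}{\left(a,-16 \right)} + 85809} = \frac{1}{7^{2} + 85809} = \frac{1}{49 + 85809} = \frac{1}{85858}$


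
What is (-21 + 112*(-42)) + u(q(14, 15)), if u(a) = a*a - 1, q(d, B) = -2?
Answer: -4722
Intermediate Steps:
u(a) = -1 + a² (u(a) = a² - 1 = -1 + a²)
(-21 + 112*(-42)) + u(q(14, 15)) = (-21 + 112*(-42)) + (-1 + (-2)²) = (-21 - 4704) + (-1 + 4) = -4725 + 3 = -4722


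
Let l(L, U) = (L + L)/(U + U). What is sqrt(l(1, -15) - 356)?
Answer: 7*I*sqrt(1635)/15 ≈ 18.87*I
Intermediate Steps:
l(L, U) = L/U (l(L, U) = (2*L)/((2*U)) = (2*L)*(1/(2*U)) = L/U)
sqrt(l(1, -15) - 356) = sqrt(1/(-15) - 356) = sqrt(1*(-1/15) - 356) = sqrt(-1/15 - 356) = sqrt(-5341/15) = 7*I*sqrt(1635)/15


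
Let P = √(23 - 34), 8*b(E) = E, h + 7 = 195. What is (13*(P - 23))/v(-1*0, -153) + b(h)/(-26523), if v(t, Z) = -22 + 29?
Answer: -2265869/53046 + 13*I*√11/7 ≈ -42.715 + 6.1594*I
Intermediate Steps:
h = 188 (h = -7 + 195 = 188)
v(t, Z) = 7
b(E) = E/8
P = I*√11 (P = √(-11) = I*√11 ≈ 3.3166*I)
(13*(P - 23))/v(-1*0, -153) + b(h)/(-26523) = (13*(I*√11 - 23))/7 + ((⅛)*188)/(-26523) = (13*(-23 + I*√11))*(⅐) + (47/2)*(-1/26523) = (-299 + 13*I*√11)*(⅐) - 47/53046 = (-299/7 + 13*I*√11/7) - 47/53046 = -2265869/53046 + 13*I*√11/7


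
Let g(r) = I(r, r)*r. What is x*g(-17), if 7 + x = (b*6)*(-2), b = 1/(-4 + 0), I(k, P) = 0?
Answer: 0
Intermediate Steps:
b = -¼ (b = 1/(-4) = -¼ ≈ -0.25000)
g(r) = 0 (g(r) = 0*r = 0)
x = -4 (x = -7 - ¼*6*(-2) = -7 - 3/2*(-2) = -7 + 3 = -4)
x*g(-17) = -4*0 = 0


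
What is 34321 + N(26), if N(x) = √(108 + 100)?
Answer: 34321 + 4*√13 ≈ 34335.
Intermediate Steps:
N(x) = 4*√13 (N(x) = √208 = 4*√13)
34321 + N(26) = 34321 + 4*√13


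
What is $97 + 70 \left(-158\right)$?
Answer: $-10963$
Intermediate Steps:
$97 + 70 \left(-158\right) = 97 - 11060 = -10963$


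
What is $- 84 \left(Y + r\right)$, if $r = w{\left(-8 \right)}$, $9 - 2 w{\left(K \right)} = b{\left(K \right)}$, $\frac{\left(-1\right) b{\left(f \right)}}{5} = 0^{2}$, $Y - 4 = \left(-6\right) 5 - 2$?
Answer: $1974$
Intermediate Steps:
$Y = -28$ ($Y = 4 - 32 = -28$)
$b{\left(f \right)} = 0$ ($b{\left(f \right)} = - 5 \cdot 0^{2} = \left(-5\right) 0 = 0$)
$w{\left(K \right)} = \frac{9}{2}$ ($w{\left(K \right)} = \frac{9}{2} - 0 = \frac{9}{2} + 0 = \frac{9}{2}$)
$r = \frac{9}{2} \approx 4.5$
$- 84 \left(Y + r\right) = - 84 \left(-28 + \frac{9}{2}\right) = \left(-84\right) \left(- \frac{47}{2}\right) = 1974$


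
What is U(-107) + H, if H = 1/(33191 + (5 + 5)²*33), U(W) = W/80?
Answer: -3904457/2919280 ≈ -1.3375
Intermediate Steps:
U(W) = W/80 (U(W) = W*(1/80) = W/80)
H = 1/36491 (H = 1/(33191 + 10²*33) = 1/(33191 + 100*33) = 1/(33191 + 3300) = 1/36491 ≈ 2.7404e-5)
U(-107) + H = (1/80)*(-107) + 1/36491 = -107/80 + 1/36491 = -3904457/2919280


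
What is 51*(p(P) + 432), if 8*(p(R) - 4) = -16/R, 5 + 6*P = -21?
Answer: 289374/13 ≈ 22260.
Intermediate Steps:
P = -13/3 (P = -5/6 + (1/6)*(-21) = -5/6 - 7/2 = -13/3 ≈ -4.3333)
p(R) = 4 - 2/R (p(R) = 4 + (-16/R)/8 = 4 - 2/R)
51*(p(P) + 432) = 51*((4 - 2/(-13/3)) + 432) = 51*((4 - 2*(-3/13)) + 432) = 51*((4 + 6/13) + 432) = 51*(58/13 + 432) = 51*(5674/13) = 289374/13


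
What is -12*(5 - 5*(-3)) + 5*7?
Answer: -205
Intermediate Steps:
-12*(5 - 5*(-3)) + 5*7 = -12*(5 + 15) + 35 = -12*20 + 35 = -240 + 35 = -205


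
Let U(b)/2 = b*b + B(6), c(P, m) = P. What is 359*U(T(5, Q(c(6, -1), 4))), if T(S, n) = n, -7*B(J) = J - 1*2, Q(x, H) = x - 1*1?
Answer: 122778/7 ≈ 17540.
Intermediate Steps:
Q(x, H) = -1 + x (Q(x, H) = x - 1 = -1 + x)
B(J) = 2/7 - J/7 (B(J) = -(J - 1*2)/7 = -(J - 2)/7 = -(-2 + J)/7 = 2/7 - J/7)
U(b) = -8/7 + 2*b**2 (U(b) = 2*(b*b + (2/7 - 1/7*6)) = 2*(b**2 + (2/7 - 6/7)) = 2*(b**2 - 4/7) = 2*(-4/7 + b**2) = -8/7 + 2*b**2)
359*U(T(5, Q(c(6, -1), 4))) = 359*(-8/7 + 2*(-1 + 6)**2) = 359*(-8/7 + 2*5**2) = 359*(-8/7 + 2*25) = 359*(-8/7 + 50) = 359*(342/7) = 122778/7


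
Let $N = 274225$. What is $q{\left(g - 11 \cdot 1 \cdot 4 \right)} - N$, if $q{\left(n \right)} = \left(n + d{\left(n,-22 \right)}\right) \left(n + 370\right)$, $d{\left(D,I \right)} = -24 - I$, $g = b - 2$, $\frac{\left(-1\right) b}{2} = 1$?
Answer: $-290325$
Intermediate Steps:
$b = -2$ ($b = \left(-2\right) 1 = -2$)
$g = -4$ ($g = -2 - 2 = -4$)
$q{\left(n \right)} = \left(-2 + n\right) \left(370 + n\right)$ ($q{\left(n \right)} = \left(n - 2\right) \left(n + 370\right) = \left(n + \left(-24 + 22\right)\right) \left(370 + n\right) = \left(n - 2\right) \left(370 + n\right) = \left(-2 + n\right) \left(370 + n\right)$)
$q{\left(g - 11 \cdot 1 \cdot 4 \right)} - N = \left(-740 + \left(-4 - 11 \cdot 1 \cdot 4\right)^{2} + 368 \left(-4 - 11 \cdot 1 \cdot 4\right)\right) - 274225 = \left(-740 + \left(-4 - 44\right)^{2} + 368 \left(-4 - 44\right)\right) - 274225 = \left(-740 + \left(-48\right)^{2} + 368 \left(-48\right)\right) - 274225 = \left(-740 + 2304 - 17664\right) - 274225 = -16100 - 274225 = -290325$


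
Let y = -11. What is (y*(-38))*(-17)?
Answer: -7106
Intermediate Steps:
(y*(-38))*(-17) = -11*(-38)*(-17) = 418*(-17) = -7106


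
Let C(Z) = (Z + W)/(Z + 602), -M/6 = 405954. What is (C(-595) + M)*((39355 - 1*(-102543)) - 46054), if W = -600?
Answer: -233465892996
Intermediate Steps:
M = -2435724 (M = -6*405954 = -2435724)
C(Z) = (-600 + Z)/(602 + Z) (C(Z) = (Z - 600)/(Z + 602) = (-600 + Z)/(602 + Z))
(C(-595) + M)*((39355 - 1*(-102543)) - 46054) = ((-600 - 595)/(602 - 595) - 2435724)*((39355 - 1*(-102543)) - 46054) = (-1195/7 - 2435724)*((39355 + 102543) - 46054) = ((1/7)*(-1195) - 2435724)*(141898 - 46054) = (-1195/7 - 2435724)*95844 = -17051263/7*95844 = -233465892996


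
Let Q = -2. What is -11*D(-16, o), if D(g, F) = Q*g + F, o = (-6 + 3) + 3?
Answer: -352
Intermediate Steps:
o = 0 (o = -3 + 3 = 0)
D(g, F) = F - 2*g (D(g, F) = -2*g + F = F - 2*g)
-11*D(-16, o) = -11*(0 - 2*(-16)) = -11*(0 + 32) = -11*32 = -352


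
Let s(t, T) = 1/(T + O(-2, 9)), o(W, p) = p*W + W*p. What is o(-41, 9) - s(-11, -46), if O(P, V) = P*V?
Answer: -47231/64 ≈ -737.98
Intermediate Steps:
o(W, p) = 2*W*p (o(W, p) = W*p + W*p = 2*W*p)
s(t, T) = 1/(-18 + T) (s(t, T) = 1/(T - 2*9) = 1/(T - 18) = 1/(-18 + T))
o(-41, 9) - s(-11, -46) = 2*(-41)*9 - 1/(-18 - 46) = -738 - 1/(-64) = -738 - 1*(-1/64) = -738 + 1/64 = -47231/64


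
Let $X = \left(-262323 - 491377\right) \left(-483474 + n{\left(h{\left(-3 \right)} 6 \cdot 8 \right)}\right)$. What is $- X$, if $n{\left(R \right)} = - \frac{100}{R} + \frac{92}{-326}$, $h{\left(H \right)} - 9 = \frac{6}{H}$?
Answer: $- \frac{1247323368963475}{3423} \approx -3.6439 \cdot 10^{11}$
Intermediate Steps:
$h{\left(H \right)} = 9 + \frac{6}{H}$
$n{\left(R \right)} = - \frac{46}{163} - \frac{100}{R}$ ($n{\left(R \right)} = - \frac{100}{R} + 92 \left(- \frac{1}{326}\right) = - \frac{100}{R} - \frac{46}{163} = - \frac{46}{163} - \frac{100}{R}$)
$X = \frac{1247323368963475}{3423}$ ($X = \left(-262323 - 491377\right) \left(-483474 - \left(\frac{46}{163} + \frac{100}{\left(9 + \frac{6}{-3}\right) 6 \cdot 8}\right)\right) = - 753700 \left(-483474 - \left(\frac{46}{163} + \frac{100}{\left(9 + 6 \left(- \frac{1}{3}\right)\right) 6 \cdot 8}\right)\right) = - 753700 \left(-483474 - \left(\frac{46}{163} + \frac{100}{\left(9 - 2\right) 6 \cdot 8}\right)\right) = - 753700 \left(-483474 - \left(\frac{46}{163} + \frac{100}{7 \cdot 6 \cdot 8}\right)\right) = - 753700 \left(-483474 - \left(\frac{46}{163} + \frac{100}{42 \cdot 8}\right)\right) = - 753700 \left(-483474 - \left(\frac{46}{163} + \frac{100}{336}\right)\right) = - 753700 \left(-483474 - \frac{7939}{13692}\right) = \left(-753700\right) \left(- \frac{6619733947}{13692}\right) = \frac{1247323368963475}{3423} \approx 3.6439 \cdot 10^{11}$)
$- X = \left(-1\right) \frac{1247323368963475}{3423} = - \frac{1247323368963475}{3423}$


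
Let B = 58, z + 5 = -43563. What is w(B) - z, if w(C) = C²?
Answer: 46932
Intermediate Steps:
z = -43568 (z = -5 - 43563 = -43568)
w(B) - z = 58² - 1*(-43568) = 3364 + 43568 = 46932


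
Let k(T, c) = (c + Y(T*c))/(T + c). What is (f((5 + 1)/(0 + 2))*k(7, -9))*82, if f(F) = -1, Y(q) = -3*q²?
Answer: -488556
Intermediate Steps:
k(T, c) = (c - 3*T²*c²)/(T + c)
(f((5 + 1)/(0 + 2))*k(7, -9))*82 = -(-9)*(1 - 3*(-9)*7²)/(7 - 9)*82 = -(-9)*(1 - 3*(-9)*49)/(-2)*82 = -(-9)*(-1)*(1 + 1323)/2*82 = -(-9)*(-1)*1324/2*82 = -1*5958*82 = -5958*82 = -488556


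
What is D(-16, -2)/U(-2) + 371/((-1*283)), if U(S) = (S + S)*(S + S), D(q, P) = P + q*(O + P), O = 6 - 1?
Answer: -10043/2264 ≈ -4.4360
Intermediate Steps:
O = 5
D(q, P) = P + q*(5 + P)
U(S) = 4*S**2 (U(S) = (2*S)*(2*S) = 4*S**2)
D(-16, -2)/U(-2) + 371/((-1*283)) = (-2 + 5*(-16) - 2*(-16))/((4*(-2)**2)) + 371/((-1*283)) = (-2 - 80 + 32)/((4*4)) + 371/(-283) = -50/16 + 371*(-1/283) = -50*1/16 - 371/283 = -25/8 - 371/283 = -10043/2264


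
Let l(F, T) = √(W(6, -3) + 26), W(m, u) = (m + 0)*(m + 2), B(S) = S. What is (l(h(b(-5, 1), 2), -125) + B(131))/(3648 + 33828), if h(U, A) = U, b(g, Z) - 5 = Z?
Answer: 131/37476 + √74/37476 ≈ 0.0037251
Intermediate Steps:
b(g, Z) = 5 + Z
W(m, u) = m*(2 + m)
l(F, T) = √74 (l(F, T) = √(6*(2 + 6) + 26) = √(6*8 + 26) = √(48 + 26) = √74)
(l(h(b(-5, 1), 2), -125) + B(131))/(3648 + 33828) = (√74 + 131)/(3648 + 33828) = (131 + √74)/37476 = (131 + √74)*(1/37476) = 131/37476 + √74/37476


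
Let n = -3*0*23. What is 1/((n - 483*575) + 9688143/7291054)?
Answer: -7291054/2024898284007 ≈ -3.6007e-6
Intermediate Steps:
n = 0 (n = 0*23 = 0)
1/((n - 483*575) + 9688143/7291054) = 1/((0 - 483*575) + 9688143/7291054) = 1/((0 - 277725) + 9688143*(1/7291054)) = 1/(-277725 + 9688143/7291054) = 1/(-2024898284007/7291054) = -7291054/2024898284007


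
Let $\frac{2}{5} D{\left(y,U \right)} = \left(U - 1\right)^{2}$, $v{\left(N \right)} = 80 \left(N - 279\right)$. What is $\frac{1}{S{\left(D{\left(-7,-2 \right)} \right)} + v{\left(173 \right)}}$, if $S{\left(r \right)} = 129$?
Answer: $- \frac{1}{8351} \approx -0.00011975$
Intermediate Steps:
$v{\left(N \right)} = -22320 + 80 N$ ($v{\left(N \right)} = 80 \left(-279 + N\right) = -22320 + 80 N$)
$D{\left(y,U \right)} = \frac{5 \left(-1 + U\right)^{2}}{2}$ ($D{\left(y,U \right)} = \frac{5 \left(U - 1\right)^{2}}{2} = \frac{5 \left(-1 + U\right)^{2}}{2}$)
$\frac{1}{S{\left(D{\left(-7,-2 \right)} \right)} + v{\left(173 \right)}} = \frac{1}{129 + \left(-22320 + 80 \cdot 173\right)} = \frac{1}{129 + \left(-22320 + 13840\right)} = \frac{1}{129 - 8480} = \frac{1}{-8351} = - \frac{1}{8351}$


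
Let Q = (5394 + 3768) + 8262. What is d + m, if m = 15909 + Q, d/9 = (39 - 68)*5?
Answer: 32028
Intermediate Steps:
Q = 17424 (Q = 9162 + 8262 = 17424)
d = -1305 (d = 9*((39 - 68)*5) = 9*(-29*5) = 9*(-145) = -1305)
m = 33333 (m = 15909 + 17424 = 33333)
d + m = -1305 + 33333 = 32028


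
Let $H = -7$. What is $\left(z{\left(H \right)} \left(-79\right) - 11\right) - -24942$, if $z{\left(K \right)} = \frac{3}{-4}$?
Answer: $\frac{99961}{4} \approx 24990.0$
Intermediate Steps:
$z{\left(K \right)} = - \frac{3}{4}$ ($z{\left(K \right)} = 3 \left(- \frac{1}{4}\right) = - \frac{3}{4}$)
$\left(z{\left(H \right)} \left(-79\right) - 11\right) - -24942 = \left(\left(- \frac{3}{4}\right) \left(-79\right) - 11\right) - -24942 = \left(\frac{237}{4} - 11\right) + 24942 = \frac{193}{4} + 24942 = \frac{99961}{4}$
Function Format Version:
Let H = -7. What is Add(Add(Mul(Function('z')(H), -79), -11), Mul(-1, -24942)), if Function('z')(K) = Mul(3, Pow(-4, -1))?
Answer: Rational(99961, 4) ≈ 24990.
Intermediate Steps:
Function('z')(K) = Rational(-3, 4) (Function('z')(K) = Mul(3, Rational(-1, 4)) = Rational(-3, 4))
Add(Add(Mul(Function('z')(H), -79), -11), Mul(-1, -24942)) = Add(Add(Mul(Rational(-3, 4), -79), -11), Mul(-1, -24942)) = Add(Add(Rational(237, 4), -11), 24942) = Add(Rational(193, 4), 24942) = Rational(99961, 4)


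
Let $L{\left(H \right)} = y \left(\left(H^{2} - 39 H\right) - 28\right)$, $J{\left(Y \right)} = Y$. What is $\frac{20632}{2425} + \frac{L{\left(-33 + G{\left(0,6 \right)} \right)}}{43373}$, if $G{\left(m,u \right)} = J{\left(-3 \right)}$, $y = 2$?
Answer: $\frac{907830936}{105179525} \approx 8.6313$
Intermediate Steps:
$G{\left(m,u \right)} = -3$
$L{\left(H \right)} = -56 - 78 H + 2 H^{2}$ ($L{\left(H \right)} = 2 \left(\left(H^{2} - 39 H\right) - 28\right) = 2 \left(-28 + H^{2} - 39 H\right) = -56 - 78 H + 2 H^{2}$)
$\frac{20632}{2425} + \frac{L{\left(-33 + G{\left(0,6 \right)} \right)}}{43373} = \frac{20632}{2425} + \frac{-56 - 78 \left(-33 - 3\right) + 2 \left(-33 - 3\right)^{2}}{43373} = 20632 \cdot \frac{1}{2425} + \left(-56 - -2808 + 2 \left(-36\right)^{2}\right) \frac{1}{43373} = \frac{20632}{2425} + \left(-56 + 2808 + 2 \cdot 1296\right) \frac{1}{43373} = \frac{20632}{2425} + \left(-56 + 2808 + 2592\right) \frac{1}{43373} = \frac{20632}{2425} + 5344 \cdot \frac{1}{43373} = \frac{20632}{2425} + \frac{5344}{43373} = \frac{907830936}{105179525}$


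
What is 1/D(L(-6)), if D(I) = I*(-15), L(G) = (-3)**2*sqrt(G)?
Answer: I*sqrt(6)/810 ≈ 0.0030241*I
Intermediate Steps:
L(G) = 9*sqrt(G)
D(I) = -15*I
1/D(L(-6)) = 1/(-135*sqrt(-6)) = 1/(-135*I*sqrt(6)) = I*sqrt(6)/810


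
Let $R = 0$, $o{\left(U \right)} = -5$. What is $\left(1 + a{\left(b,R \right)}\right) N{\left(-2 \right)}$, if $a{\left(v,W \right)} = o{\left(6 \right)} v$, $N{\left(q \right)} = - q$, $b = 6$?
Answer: $-58$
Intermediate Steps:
$a{\left(v,W \right)} = - 5 v$
$\left(1 + a{\left(b,R \right)}\right) N{\left(-2 \right)} = \left(1 - 30\right) \left(\left(-1\right) \left(-2\right)\right) = \left(1 - 30\right) 2 = \left(-29\right) 2 = -58$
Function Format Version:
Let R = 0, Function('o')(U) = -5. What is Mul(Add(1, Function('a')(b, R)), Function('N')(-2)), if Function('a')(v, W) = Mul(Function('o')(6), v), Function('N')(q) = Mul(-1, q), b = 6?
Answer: -58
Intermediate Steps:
Function('a')(v, W) = Mul(-5, v)
Mul(Add(1, Function('a')(b, R)), Function('N')(-2)) = Mul(Add(1, Mul(-5, 6)), Mul(-1, -2)) = Mul(Add(1, -30), 2) = Mul(-29, 2) = -58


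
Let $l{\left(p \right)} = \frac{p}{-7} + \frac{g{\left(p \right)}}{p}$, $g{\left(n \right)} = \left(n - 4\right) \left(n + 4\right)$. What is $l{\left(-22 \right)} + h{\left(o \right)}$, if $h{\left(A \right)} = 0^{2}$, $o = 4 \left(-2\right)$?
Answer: $- \frac{1396}{77} \approx -18.13$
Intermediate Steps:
$o = -8$
$g{\left(n \right)} = \left(-4 + n\right) \left(4 + n\right)$
$h{\left(A \right)} = 0$
$l{\left(p \right)} = - \frac{p}{7} + \frac{-16 + p^{2}}{p}$ ($l{\left(p \right)} = \frac{p}{-7} + \frac{-16 + p^{2}}{p} = p \left(- \frac{1}{7}\right) + \frac{-16 + p^{2}}{p} = - \frac{p}{7} + \frac{-16 + p^{2}}{p}$)
$l{\left(-22 \right)} + h{\left(o \right)} = \left(- \frac{16}{-22} + \frac{6}{7} \left(-22\right)\right) + 0 = \left(\left(-16\right) \left(- \frac{1}{22}\right) - \frac{132}{7}\right) + 0 = \left(\frac{8}{11} - \frac{132}{7}\right) + 0 = - \frac{1396}{77} + 0 = - \frac{1396}{77}$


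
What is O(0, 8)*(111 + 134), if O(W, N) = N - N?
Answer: 0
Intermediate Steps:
O(W, N) = 0
O(0, 8)*(111 + 134) = 0*(111 + 134) = 0*245 = 0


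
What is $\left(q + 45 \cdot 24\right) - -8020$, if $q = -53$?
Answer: $9047$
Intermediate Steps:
$\left(q + 45 \cdot 24\right) - -8020 = \left(-53 + 45 \cdot 24\right) - -8020 = \left(-53 + 1080\right) + 8020 = 1027 + 8020 = 9047$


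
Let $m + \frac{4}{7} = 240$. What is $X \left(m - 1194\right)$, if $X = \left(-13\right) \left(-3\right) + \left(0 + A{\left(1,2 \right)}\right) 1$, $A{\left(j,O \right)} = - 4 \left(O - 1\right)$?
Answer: $-33410$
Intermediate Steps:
$m = \frac{1676}{7}$ ($m = - \frac{4}{7} + 240 = \frac{1676}{7} \approx 239.43$)
$A{\left(j,O \right)} = 4 - 4 O$ ($A{\left(j,O \right)} = - 4 \left(-1 + O\right) = 4 - 4 O$)
$X = 35$ ($X = \left(-13\right) \left(-3\right) + \left(0 + \left(4 - 8\right)\right) 1 = 39 + \left(0 + \left(4 - 8\right)\right) 1 = 39 + \left(0 - 4\right) 1 = 39 - 4 = 35$)
$X \left(m - 1194\right) = 35 \left(\frac{1676}{7} - 1194\right) = 35 \left(- \frac{6682}{7}\right) = -33410$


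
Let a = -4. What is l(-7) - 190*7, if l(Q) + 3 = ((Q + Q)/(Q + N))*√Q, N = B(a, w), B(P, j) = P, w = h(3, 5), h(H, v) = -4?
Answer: -1333 + 14*I*√7/11 ≈ -1333.0 + 3.3673*I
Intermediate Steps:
w = -4
N = -4
l(Q) = -3 + 2*Q^(3/2)/(-4 + Q) (l(Q) = -3 + ((Q + Q)/(Q - 4))*√Q = -3 + ((2*Q)/(-4 + Q))*√Q = -3 + (2*Q/(-4 + Q))*√Q = -3 + 2*Q^(3/2)/(-4 + Q))
l(-7) - 190*7 = (12 - 3*(-7) + 2*(-7)^(3/2))/(-4 - 7) - 190*7 = (12 + 21 + 2*(-7*I*√7))/(-11) - 38*35 = -(12 + 21 - 14*I*√7)/11 - 1330 = -(33 - 14*I*√7)/11 - 1330 = (-3 + 14*I*√7/11) - 1330 = -1333 + 14*I*√7/11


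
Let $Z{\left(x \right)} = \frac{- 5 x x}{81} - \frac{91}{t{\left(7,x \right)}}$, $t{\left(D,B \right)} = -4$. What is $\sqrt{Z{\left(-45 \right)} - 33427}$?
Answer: $\frac{i \sqrt{134117}}{2} \approx 183.11 i$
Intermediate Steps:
$Z{\left(x \right)} = \frac{91}{4} - \frac{5 x^{2}}{81}$ ($Z{\left(x \right)} = \frac{- 5 x x}{81} - \frac{91}{-4} = - 5 x^{2} \cdot \frac{1}{81} - - \frac{91}{4} = - \frac{5 x^{2}}{81} + \frac{91}{4} = \frac{91}{4} - \frac{5 x^{2}}{81}$)
$\sqrt{Z{\left(-45 \right)} - 33427} = \sqrt{\left(\frac{91}{4} - \frac{5 \left(-45\right)^{2}}{81}\right) - 33427} = \sqrt{\left(\frac{91}{4} - 125\right) - 33427} = \sqrt{- \frac{409}{4} - 33427} = \sqrt{- \frac{134117}{4}} = \frac{i \sqrt{134117}}{2}$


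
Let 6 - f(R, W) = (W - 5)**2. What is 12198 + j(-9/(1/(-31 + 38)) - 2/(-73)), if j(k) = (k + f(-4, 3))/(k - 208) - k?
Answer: 17705328754/1444013 ≈ 12261.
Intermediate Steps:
f(R, W) = 6 - (-5 + W)**2 (f(R, W) = 6 - (W - 5)**2 = 6 - (-5 + W)**2)
j(k) = -k + (2 + k)/(-208 + k) (j(k) = (k + (6 - (-5 + 3)**2))/(k - 208) - k = (k + (6 - 1*(-2)**2))/(-208 + k) - k = (k + (6 - 1*4))/(-208 + k) - k = (k + (6 - 4))/(-208 + k) - k = (k + 2)/(-208 + k) - k = (2 + k)/(-208 + k) - k = -k + (2 + k)/(-208 + k))
12198 + j(-9/(1/(-31 + 38)) - 2/(-73)) = 12198 + (2 - (-9/(1/(-31 + 38)) - 2/(-73))**2 + 209*(-9/(1/(-31 + 38)) - 2/(-73)))/(-208 + (-9/(1/(-31 + 38)) - 2/(-73))) = 12198 + (2 - (-9/(1/7) - 2*(-1/73))**2 + 209*(-9/(1/7) - 2*(-1/73)))/(-208 + (-9/(1/7) - 2*(-1/73))) = 12198 + (2 - (-9/1/7 + 2/73)**2 + 209*(-9/1/7 + 2/73))/(-208 + (-9/1/7 + 2/73)) = 12198 + (2 - (-9*7 + 2/73)**2 + 209*(-9*7 + 2/73))/(-208 + (-9*7 + 2/73)) = 12198 + (2 - (-63 + 2/73)**2 + 209*(-63 + 2/73))/(-208 + (-63 + 2/73)) = 12198 + (2 - (-4597/73)**2 + 209*(-4597/73))/(-208 - 4597/73) = 12198 + (2 - 1*21132409/5329 - 960773/73)/(-19781/73) = 12198 - 73*(2 - 21132409/5329 - 960773/73)/19781 = 12198 - 73/19781*(-91258180/5329) = 12198 + 91258180/1444013 = 17705328754/1444013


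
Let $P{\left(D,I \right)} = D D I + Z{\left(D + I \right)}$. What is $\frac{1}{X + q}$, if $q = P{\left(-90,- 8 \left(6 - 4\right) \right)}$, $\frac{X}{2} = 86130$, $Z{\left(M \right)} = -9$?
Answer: $\frac{1}{42651} \approx 2.3446 \cdot 10^{-5}$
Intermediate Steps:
$X = 172260$ ($X = 2 \cdot 86130 = 172260$)
$P{\left(D,I \right)} = -9 + I D^{2}$ ($P{\left(D,I \right)} = D D I - 9 = D^{2} I - 9 = I D^{2} - 9 = -9 + I D^{2}$)
$q = -129609$ ($q = -9 + - 8 \left(6 - 4\right) \left(-90\right)^{2} = -9 + \left(-8\right) 2 \cdot 8100 = -9 - 129600 = -129609$)
$\frac{1}{X + q} = \frac{1}{172260 - 129609} = \frac{1}{42651}$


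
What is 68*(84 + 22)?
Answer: 7208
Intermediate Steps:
68*(84 + 22) = 68*106 = 7208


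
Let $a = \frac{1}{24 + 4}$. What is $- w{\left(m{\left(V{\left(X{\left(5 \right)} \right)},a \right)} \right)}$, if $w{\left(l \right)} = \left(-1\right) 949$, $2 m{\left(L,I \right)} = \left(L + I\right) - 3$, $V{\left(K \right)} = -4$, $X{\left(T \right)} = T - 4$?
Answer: $949$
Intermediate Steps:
$X{\left(T \right)} = -4 + T$
$a = \frac{1}{28} \approx 0.035714$
$m{\left(L,I \right)} = - \frac{3}{2} + \frac{I}{2} + \frac{L}{2}$ ($m{\left(L,I \right)} = \frac{\left(L + I\right) - 3}{2} = \frac{\left(I + L\right) - 3}{2} = \frac{-3 + I + L}{2} = - \frac{3}{2} + \frac{I}{2} + \frac{L}{2}$)
$w{\left(l \right)} = -949$
$- w{\left(m{\left(V{\left(X{\left(5 \right)} \right)},a \right)} \right)} = \left(-1\right) \left(-949\right) = 949$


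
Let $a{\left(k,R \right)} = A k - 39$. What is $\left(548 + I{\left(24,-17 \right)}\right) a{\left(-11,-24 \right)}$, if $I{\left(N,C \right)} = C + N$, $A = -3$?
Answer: $-3330$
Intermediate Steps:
$a{\left(k,R \right)} = -39 - 3 k$ ($a{\left(k,R \right)} = - 3 k - 39 = -39 - 3 k$)
$\left(548 + I{\left(24,-17 \right)}\right) a{\left(-11,-24 \right)} = \left(548 + \left(-17 + 24\right)\right) \left(-39 - -33\right) = \left(548 + 7\right) \left(-39 + 33\right) = 555 \left(-6\right) = -3330$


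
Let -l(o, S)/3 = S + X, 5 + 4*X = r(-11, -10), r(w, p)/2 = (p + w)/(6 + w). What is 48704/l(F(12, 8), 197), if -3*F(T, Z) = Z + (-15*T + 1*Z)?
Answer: -974080/11871 ≈ -82.055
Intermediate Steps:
r(w, p) = 2*(p + w)/(6 + w) (r(w, p) = 2*((p + w)/(6 + w)) = 2*(p + w)/(6 + w))
X = 17/20 (X = -5/4 + (2*(-10 - 11)/(6 - 11))/4 = -5/4 + (2*(-21)/(-5))/4 = -5/4 + (2*(-⅕)*(-21))/4 = -5/4 + (¼)*(42/5) = -5/4 + 21/10 = 17/20 ≈ 0.85000)
F(T, Z) = 5*T - 2*Z/3 (F(T, Z) = -(Z + (-15*T + 1*Z))/3 = -(Z + (-15*T + Z))/3 = -(Z + (Z - 15*T))/3 = -(-15*T + 2*Z)/3 = 5*T - 2*Z/3)
l(o, S) = -51/20 - 3*S (l(o, S) = -3*(S + 17/20) = -3*(17/20 + S) = -51/20 - 3*S)
48704/l(F(12, 8), 197) = 48704/(-51/20 - 3*197) = 48704/(-51/20 - 591) = 48704/(-11871/20) = 48704*(-20/11871) = -974080/11871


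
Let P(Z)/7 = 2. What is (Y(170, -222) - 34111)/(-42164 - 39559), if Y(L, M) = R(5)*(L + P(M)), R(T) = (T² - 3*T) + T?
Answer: 31351/81723 ≈ 0.38363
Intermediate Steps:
P(Z) = 14 (P(Z) = 7*2 = 14)
R(T) = T² - 2*T
Y(L, M) = 210 + 15*L (Y(L, M) = (5*(-2 + 5))*(L + 14) = (5*3)*(14 + L) = 15*(14 + L) = 210 + 15*L)
(Y(170, -222) - 34111)/(-42164 - 39559) = ((210 + 15*170) - 34111)/(-42164 - 39559) = ((210 + 2550) - 34111)/(-81723) = (2760 - 34111)*(-1/81723) = -31351*(-1/81723) = 31351/81723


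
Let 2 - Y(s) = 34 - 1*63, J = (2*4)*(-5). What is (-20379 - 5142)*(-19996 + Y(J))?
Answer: 509526765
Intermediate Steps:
J = -40 (J = 8*(-5) = -40)
Y(s) = 31 (Y(s) = 2 - (34 - 1*63) = 2 - (34 - 63) = 2 - 1*(-29) = 2 + 29 = 31)
(-20379 - 5142)*(-19996 + Y(J)) = (-20379 - 5142)*(-19996 + 31) = -25521*(-19965) = 509526765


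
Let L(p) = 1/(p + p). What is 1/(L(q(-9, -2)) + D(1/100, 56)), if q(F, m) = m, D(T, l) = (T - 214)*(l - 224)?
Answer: 100/3595007 ≈ 2.7816e-5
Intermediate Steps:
D(T, l) = (-224 + l)*(-214 + T) (D(T, l) = (-214 + T)*(-224 + l) = (-224 + l)*(-214 + T))
L(p) = 1/(2*p)
1/(L(q(-9, -2)) + D(1/100, 56)) = 1/((½)/(-2) + (47936 - 224/100 - 214*56 + 56/100)) = 1/((½)*(-½) + (47936 - 224*1/100 - 11984 + (1/100)*56)) = 1/(-¼ + (47936 - 56/25 - 11984 + 14/25)) = 1/(-¼ + 898758/25) = 1/(3595007/100) = 100/3595007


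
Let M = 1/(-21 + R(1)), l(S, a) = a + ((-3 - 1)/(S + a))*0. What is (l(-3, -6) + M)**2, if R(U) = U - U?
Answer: 16129/441 ≈ 36.574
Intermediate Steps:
R(U) = 0
l(S, a) = a (l(S, a) = a - 4/(S + a)*0 = a + 0 = a)
M = -1/21 (M = 1/(-21 + 0) = 1/(-21) = -1/21 ≈ -0.047619)
(l(-3, -6) + M)**2 = (-6 - 1/21)**2 = (-127/21)**2 = 16129/441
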